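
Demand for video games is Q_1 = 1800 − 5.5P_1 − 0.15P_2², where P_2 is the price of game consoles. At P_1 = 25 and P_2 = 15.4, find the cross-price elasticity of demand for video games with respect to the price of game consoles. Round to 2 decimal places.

At P_1 = 25 and P_2 = 15.4: Q_1 = 1626.926.
∂Q_1/∂P_2 = -0.3P_2 = -0.3(15.4) = -4.6200.
ε = (∂Q_1/∂P_2)(P_2/Q_1) = -4.6200 × (15.4/1626.926) ≈ -0.04.
ε < 0: complements.

-0.04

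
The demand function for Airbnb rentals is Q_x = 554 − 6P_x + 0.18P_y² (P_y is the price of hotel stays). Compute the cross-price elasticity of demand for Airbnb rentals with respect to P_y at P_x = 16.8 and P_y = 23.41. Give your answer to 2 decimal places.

0.36

At P_x = 16.8 and P_y = 23.41: Q_x = 551.845.
∂Q_x/∂P_y = 0.36P_y = 0.36(23.41) = 8.4276.
ε = (∂Q_x/∂P_y)(P_y/Q_x) = 8.4276 × (23.41/551.845) ≈ 0.36.
ε > 0: substitutes.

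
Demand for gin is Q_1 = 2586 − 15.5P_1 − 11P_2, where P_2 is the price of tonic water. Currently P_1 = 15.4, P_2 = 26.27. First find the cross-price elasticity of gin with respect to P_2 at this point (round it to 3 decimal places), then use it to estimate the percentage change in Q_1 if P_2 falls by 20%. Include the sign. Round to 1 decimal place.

At P_1 = 15.4, P_2 = 26.27: Q_1 = 2058.33.
∂Q_1/∂P_2 = -11.
ε = (∂Q_1/∂P_2)(P_2/Q_1) = -11.0000 × 26.27/2058.33 ≈ -0.140.
%ΔQ_1 ≈ ε × %ΔP_2 = -0.140 × (-20%) = 2.8%.

2.8%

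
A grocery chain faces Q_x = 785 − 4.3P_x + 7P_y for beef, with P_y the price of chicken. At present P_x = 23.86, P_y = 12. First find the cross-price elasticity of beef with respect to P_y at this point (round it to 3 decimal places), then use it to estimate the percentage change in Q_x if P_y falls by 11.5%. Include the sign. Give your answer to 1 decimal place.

At P_x = 23.86, P_y = 12: Q_x = 766.402.
∂Q_x/∂P_y = 7.
ε = (∂Q_x/∂P_y)(P_y/Q_x) = 7.0000 × 12/766.402 ≈ 0.110.
%ΔQ_x ≈ ε × %ΔP_y = 0.110 × (-11.5%) = -1.3%.

-1.3%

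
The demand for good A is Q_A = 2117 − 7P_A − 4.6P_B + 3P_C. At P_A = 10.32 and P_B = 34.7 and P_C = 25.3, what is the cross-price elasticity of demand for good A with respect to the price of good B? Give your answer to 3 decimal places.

At P_A = 10.32 and P_B = 34.7 and P_C = 25.3: Q_A = 1961.04.
∂Q_A/∂P_B = -4.6.
ε = (∂Q_A/∂P_B)(P_B/Q_A) = -4.6 × (34.7/1961.04) ≈ -0.081.

-0.081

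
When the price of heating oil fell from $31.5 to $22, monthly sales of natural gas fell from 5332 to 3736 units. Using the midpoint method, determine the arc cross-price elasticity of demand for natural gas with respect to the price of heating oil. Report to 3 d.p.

0.991

ΔQ_A = 3736 − 5332 = -1596; ΔP_B = 22 − 31.5 = -9.5.
Midpoints: Q̄_A = 4534.0, P̄_B = 26.75.
ε = (ΔQ_A/Q̄_A)/(ΔP_B/P̄_B) = (-1596/4534.0)/(-9.5/26.75) ≈ 0.991.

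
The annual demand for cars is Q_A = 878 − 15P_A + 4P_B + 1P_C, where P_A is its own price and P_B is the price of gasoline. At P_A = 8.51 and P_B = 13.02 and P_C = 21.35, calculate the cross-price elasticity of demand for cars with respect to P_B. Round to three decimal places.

0.063

At P_A = 8.51 and P_B = 13.02 and P_C = 21.35: Q_A = 823.78.
∂Q_A/∂P_B = 4.
ε = (∂Q_A/∂P_B)(P_B/Q_A) = 4 × (13.02/823.78) ≈ 0.063.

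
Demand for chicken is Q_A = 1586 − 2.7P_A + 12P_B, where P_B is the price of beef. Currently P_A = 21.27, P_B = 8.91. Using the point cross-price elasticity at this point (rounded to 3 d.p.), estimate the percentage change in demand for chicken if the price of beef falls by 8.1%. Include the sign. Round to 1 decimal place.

At P_A = 21.27, P_B = 8.91: Q_A = 1635.491.
∂Q_A/∂P_B = 12.
ε = (∂Q_A/∂P_B)(P_B/Q_A) = 12.0000 × 8.91/1635.491 ≈ 0.065.
%ΔQ_A ≈ ε × %ΔP_B = 0.065 × (-8.1%) = -0.5%.

-0.5%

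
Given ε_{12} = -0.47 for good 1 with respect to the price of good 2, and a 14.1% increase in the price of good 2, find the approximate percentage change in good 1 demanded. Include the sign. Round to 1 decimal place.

%ΔQ ≈ ε × %ΔP of good 2 = -0.47 × (14.1%) = -6.6%.

-6.6%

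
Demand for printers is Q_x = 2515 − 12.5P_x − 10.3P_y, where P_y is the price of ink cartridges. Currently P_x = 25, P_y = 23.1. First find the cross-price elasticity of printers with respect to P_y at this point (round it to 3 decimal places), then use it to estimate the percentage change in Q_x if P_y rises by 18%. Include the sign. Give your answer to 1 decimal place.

-2.2%

At P_x = 25, P_y = 23.1: Q_x = 1964.57.
∂Q_x/∂P_y = -10.3.
ε = (∂Q_x/∂P_y)(P_y/Q_x) = -10.3000 × 23.1/1964.57 ≈ -0.121.
%ΔQ_x ≈ ε × %ΔP_y = -0.121 × (18%) = -2.2%.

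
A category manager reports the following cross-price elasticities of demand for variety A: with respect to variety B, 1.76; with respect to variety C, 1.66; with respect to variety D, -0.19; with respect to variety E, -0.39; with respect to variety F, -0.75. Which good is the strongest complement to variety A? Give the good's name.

variety F

Complements have ε < 0. The most negative value is -0.75 (variety F).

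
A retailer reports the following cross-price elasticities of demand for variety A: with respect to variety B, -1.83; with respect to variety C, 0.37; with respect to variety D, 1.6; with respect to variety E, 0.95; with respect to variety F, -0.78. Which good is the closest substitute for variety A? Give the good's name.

Substitutes have ε > 0. Among the positive values, 1.6 (variety D) is largest.

variety D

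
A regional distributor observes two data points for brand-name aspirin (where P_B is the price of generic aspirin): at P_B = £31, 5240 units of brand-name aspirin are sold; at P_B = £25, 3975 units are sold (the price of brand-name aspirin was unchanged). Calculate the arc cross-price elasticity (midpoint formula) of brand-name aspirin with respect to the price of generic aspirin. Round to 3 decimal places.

ΔQ_A = 3975 − 5240 = -1265; ΔP_B = 25 − 31 = -6.
Midpoints: Q̄_A = 4607.5, P̄_B = 28.00.
ε = (ΔQ_A/Q̄_A)/(ΔP_B/P̄_B) = (-1265/4607.5)/(-6/28.00) ≈ 1.281.
ε > 0: brand-name aspirin and generic aspirin are substitutes.

1.281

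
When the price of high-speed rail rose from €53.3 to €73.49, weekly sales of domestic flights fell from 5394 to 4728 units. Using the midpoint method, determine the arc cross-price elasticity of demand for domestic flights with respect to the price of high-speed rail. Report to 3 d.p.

ΔQ_A = 4728 − 5394 = -666; ΔP_B = 73.49 − 53.3 = 20.19.
Midpoints: Q̄_A = 5061.0, P̄_B = 63.39.
ε = (ΔQ_A/Q̄_A)/(ΔP_B/P̄_B) = (-666/5061.0)/(20.19/63.39) ≈ -0.413.
ε < 0: domestic flights and high-speed rail are complements.

-0.413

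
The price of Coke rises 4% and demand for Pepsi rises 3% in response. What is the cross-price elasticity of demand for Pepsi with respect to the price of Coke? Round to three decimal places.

0.750

ε = (%ΔQ of Pepsi) / (%ΔP of Coke) = (3%) / (4%) ≈ 0.750.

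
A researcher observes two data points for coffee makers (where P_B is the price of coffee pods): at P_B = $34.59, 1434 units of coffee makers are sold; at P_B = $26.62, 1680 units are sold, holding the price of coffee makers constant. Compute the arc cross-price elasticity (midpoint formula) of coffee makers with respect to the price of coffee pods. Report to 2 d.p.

ΔQ_A = 1680 − 1434 = 246; ΔP_B = 26.62 − 34.59 = -7.97.
Midpoints: Q̄_A = 1557.0, P̄_B = 30.61.
ε = (ΔQ_A/Q̄_A)/(ΔP_B/P̄_B) = (246/1557.0)/(-7.97/30.61) ≈ -0.61.

-0.61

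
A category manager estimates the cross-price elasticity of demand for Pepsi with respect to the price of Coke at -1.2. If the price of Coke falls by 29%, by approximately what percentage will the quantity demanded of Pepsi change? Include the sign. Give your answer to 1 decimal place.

%ΔQ ≈ ε × %ΔP of Coke = -1.2 × (-29%) = 34.8%.

34.8%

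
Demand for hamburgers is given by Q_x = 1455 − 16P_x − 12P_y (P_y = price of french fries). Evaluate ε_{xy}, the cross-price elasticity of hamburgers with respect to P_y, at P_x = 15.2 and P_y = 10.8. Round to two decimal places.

-0.12

At P_x = 15.2 and P_y = 10.8: Q_x = 1082.2.
∂Q_x/∂P_y = -12.
ε = (∂Q_x/∂P_y)(P_y/Q_x) = -12 × (10.8/1082.2) ≈ -0.12.
Since ε < 0, hamburgers and french fries are complements.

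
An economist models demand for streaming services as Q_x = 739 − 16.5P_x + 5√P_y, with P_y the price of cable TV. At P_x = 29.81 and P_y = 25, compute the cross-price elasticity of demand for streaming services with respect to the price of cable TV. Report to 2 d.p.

0.05

At P_x = 29.81 and P_y = 25: Q_x = 272.135.
∂Q_x/∂P_y = 5/(2√P_y) = 5/(2√25) = 0.5000.
ε = (∂Q_x/∂P_y)(P_y/Q_x) = 0.5000 × (25/272.135) ≈ 0.05.
ε > 0: substitutes.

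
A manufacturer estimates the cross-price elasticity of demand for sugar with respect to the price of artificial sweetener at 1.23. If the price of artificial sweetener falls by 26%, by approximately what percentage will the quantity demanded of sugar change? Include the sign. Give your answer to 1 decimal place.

-32.0%

%ΔQ ≈ ε × %ΔP of artificial sweetener = 1.23 × (-26%) = -32.0%.
Demand for sugar falls by about 32.0%.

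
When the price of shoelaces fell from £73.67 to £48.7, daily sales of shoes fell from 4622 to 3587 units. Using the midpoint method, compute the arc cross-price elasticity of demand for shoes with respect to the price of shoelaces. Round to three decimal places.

ΔQ_A = 3587 − 4622 = -1035; ΔP_B = 48.7 − 73.67 = -24.97.
Midpoints: Q̄_A = 4104.5, P̄_B = 61.19.
ε = (ΔQ_A/Q̄_A)/(ΔP_B/P̄_B) = (-1035/4104.5)/(-24.97/61.19) ≈ 0.618.

0.618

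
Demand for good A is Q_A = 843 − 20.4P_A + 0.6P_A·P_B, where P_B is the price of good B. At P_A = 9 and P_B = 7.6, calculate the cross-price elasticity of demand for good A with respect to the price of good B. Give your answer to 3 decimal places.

At P_A = 9 and P_B = 7.6: Q_A = 700.44.
∂Q_A/∂P_B = 0.6P_A = 0.6(9) = 5.4000.
ε = (∂Q_A/∂P_B)(P_B/Q_A) = 5.4000 × (7.6/700.44) ≈ 0.059.

0.059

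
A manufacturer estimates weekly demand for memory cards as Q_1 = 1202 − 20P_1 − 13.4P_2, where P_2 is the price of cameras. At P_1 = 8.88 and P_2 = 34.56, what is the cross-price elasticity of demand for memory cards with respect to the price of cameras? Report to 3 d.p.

-0.825

At P_1 = 8.88 and P_2 = 34.56: Q_1 = 561.296.
∂Q_1/∂P_2 = -13.4.
ε = (∂Q_1/∂P_2)(P_2/Q_1) = -13.4 × (34.56/561.296) ≈ -0.825.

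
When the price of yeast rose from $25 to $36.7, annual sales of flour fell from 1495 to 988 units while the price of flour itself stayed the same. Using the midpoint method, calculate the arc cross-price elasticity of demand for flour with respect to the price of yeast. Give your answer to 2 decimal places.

-1.08

ΔQ_A = 988 − 1495 = -507; ΔP_B = 36.7 − 25 = 11.7.
Midpoints: Q̄_A = 1241.5, P̄_B = 30.85.
ε = (ΔQ_A/Q̄_A)/(ΔP_B/P̄_B) = (-507/1241.5)/(11.7/30.85) ≈ -1.08.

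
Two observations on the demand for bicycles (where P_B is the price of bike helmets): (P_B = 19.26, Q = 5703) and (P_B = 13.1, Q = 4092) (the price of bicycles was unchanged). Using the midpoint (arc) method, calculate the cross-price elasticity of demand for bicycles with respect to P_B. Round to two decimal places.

ΔQ_A = 4092 − 5703 = -1611; ΔP_B = 13.1 − 19.26 = -6.16.
Midpoints: Q̄_A = 4897.5, P̄_B = 16.18.
ε = (ΔQ_A/Q̄_A)/(ΔP_B/P̄_B) = (-1611/4897.5)/(-6.16/16.18) ≈ 0.86.

0.86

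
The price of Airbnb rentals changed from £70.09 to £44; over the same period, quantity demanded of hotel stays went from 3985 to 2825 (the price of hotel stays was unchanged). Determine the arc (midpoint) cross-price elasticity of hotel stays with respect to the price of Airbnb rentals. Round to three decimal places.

0.745

ΔQ_A = 2825 − 3985 = -1160; ΔP_B = 44 − 70.09 = -26.09.
Midpoints: Q̄_A = 3405.0, P̄_B = 57.05.
ε = (ΔQ_A/Q̄_A)/(ΔP_B/P̄_B) = (-1160/3405.0)/(-26.09/57.05) ≈ 0.745.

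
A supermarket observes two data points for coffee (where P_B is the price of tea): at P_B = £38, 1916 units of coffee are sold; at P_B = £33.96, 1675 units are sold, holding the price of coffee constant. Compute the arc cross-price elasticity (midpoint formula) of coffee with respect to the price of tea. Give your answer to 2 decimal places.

1.20

ΔQ_A = 1675 − 1916 = -241; ΔP_B = 33.96 − 38 = -4.04.
Midpoints: Q̄_A = 1795.5, P̄_B = 35.98.
ε = (ΔQ_A/Q̄_A)/(ΔP_B/P̄_B) = (-241/1795.5)/(-4.04/35.98) ≈ 1.20.
ε > 0: coffee and tea are substitutes.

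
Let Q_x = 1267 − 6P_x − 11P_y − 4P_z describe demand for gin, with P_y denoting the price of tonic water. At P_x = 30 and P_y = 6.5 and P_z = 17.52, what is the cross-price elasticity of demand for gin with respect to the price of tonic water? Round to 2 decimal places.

At P_x = 30 and P_y = 6.5 and P_z = 17.52: Q_x = 945.42.
∂Q_x/∂P_y = -11.
ε = (∂Q_x/∂P_y)(P_y/Q_x) = -11 × (6.5/945.42) ≈ -0.08.
Since ε < 0, gin and tonic water are complements.

-0.08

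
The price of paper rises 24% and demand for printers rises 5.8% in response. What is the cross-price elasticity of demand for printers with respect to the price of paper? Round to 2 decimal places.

ε = (%ΔQ of printers) / (%ΔP of paper) = (5.8%) / (24%) ≈ 0.24.
Positive cross-price elasticity: substitutes.

0.24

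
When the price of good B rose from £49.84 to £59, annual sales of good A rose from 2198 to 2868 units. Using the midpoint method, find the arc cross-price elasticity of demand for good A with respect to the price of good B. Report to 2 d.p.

ΔQ_A = 2868 − 2198 = 670; ΔP_B = 59 − 49.84 = 9.16.
Midpoints: Q̄_A = 2533.0, P̄_B = 54.42.
ε = (ΔQ_A/Q̄_A)/(ΔP_B/P̄_B) = (670/2533.0)/(9.16/54.42) ≈ 1.57.

1.57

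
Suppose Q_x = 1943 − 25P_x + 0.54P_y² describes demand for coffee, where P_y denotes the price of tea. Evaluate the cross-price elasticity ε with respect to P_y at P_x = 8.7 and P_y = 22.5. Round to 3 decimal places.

At P_x = 8.7 and P_y = 22.5: Q_x = 1998.875.
∂Q_x/∂P_y = 1.08P_y = 1.08(22.5) = 24.3000.
ε = (∂Q_x/∂P_y)(P_y/Q_x) = 24.3000 × (22.5/1998.875) ≈ 0.274.
ε > 0: substitutes.

0.274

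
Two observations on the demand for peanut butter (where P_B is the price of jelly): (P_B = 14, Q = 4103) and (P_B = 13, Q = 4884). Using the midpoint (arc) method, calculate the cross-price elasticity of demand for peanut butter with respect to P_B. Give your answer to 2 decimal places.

-2.35

ΔQ_A = 4884 − 4103 = 781; ΔP_B = 13 − 14 = -1.
Midpoints: Q̄_A = 4493.5, P̄_B = 13.50.
ε = (ΔQ_A/Q̄_A)/(ΔP_B/P̄_B) = (781/4493.5)/(-1/13.50) ≈ -2.35.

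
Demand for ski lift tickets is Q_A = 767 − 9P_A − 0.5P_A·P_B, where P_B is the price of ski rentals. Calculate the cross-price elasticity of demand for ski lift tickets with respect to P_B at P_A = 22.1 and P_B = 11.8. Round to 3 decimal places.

At P_A = 22.1 and P_B = 11.8: Q_A = 437.71.
∂Q_A/∂P_B = -0.5P_A = -0.5(22.1) = -11.0500.
ε = (∂Q_A/∂P_B)(P_B/Q_A) = -11.0500 × (11.8/437.71) ≈ -0.298.
ε < 0: complements.

-0.298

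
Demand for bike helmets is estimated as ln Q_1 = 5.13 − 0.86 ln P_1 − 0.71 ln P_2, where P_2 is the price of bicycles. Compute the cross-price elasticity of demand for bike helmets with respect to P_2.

-0.71

In a log-linear (constant-elasticity) demand function, the coefficient on ln P_2 is the cross-price elasticity.
ε = -0.71. Negative, so bike helmets and bicycles are complements.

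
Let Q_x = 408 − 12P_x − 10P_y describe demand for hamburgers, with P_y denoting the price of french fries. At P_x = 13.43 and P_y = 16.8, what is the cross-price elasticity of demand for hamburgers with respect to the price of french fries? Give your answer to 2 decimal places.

At P_x = 13.43 and P_y = 16.8: Q_x = 78.84.
∂Q_x/∂P_y = -10.
ε = (∂Q_x/∂P_y)(P_y/Q_x) = -10 × (16.8/78.84) ≈ -2.13.

-2.13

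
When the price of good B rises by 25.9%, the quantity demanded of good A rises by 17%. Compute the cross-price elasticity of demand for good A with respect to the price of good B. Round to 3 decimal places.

ε = (%ΔQ of good A) / (%ΔP of good B) = (17%) / (25.9%) ≈ 0.656.

0.656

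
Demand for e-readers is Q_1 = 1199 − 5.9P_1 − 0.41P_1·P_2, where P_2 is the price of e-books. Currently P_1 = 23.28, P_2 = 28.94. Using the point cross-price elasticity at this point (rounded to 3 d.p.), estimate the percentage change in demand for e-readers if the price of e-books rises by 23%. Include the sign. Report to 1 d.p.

At P_1 = 23.28, P_2 = 28.94: Q_1 = 785.421.
∂Q_1/∂P_2 = -0.41P_1 = -9.5448.
ε = (∂Q_1/∂P_2)(P_2/Q_1) = -9.5448 × 28.94/785.421 ≈ -0.352.
%ΔQ_1 ≈ ε × %ΔP_2 = -0.352 × (23%) = -8.1%.

-8.1%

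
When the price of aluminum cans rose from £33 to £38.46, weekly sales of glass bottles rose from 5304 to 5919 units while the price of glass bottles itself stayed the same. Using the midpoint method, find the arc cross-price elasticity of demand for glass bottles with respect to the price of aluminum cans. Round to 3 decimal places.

0.717

ΔQ_A = 5919 − 5304 = 615; ΔP_B = 38.46 − 33 = 5.46.
Midpoints: Q̄_A = 5611.5, P̄_B = 35.73.
ε = (ΔQ_A/Q̄_A)/(ΔP_B/P̄_B) = (615/5611.5)/(5.46/35.73) ≈ 0.717.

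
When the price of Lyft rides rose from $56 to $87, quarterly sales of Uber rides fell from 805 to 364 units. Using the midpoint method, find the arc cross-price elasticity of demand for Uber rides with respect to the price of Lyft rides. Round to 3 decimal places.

ΔQ_A = 364 − 805 = -441; ΔP_B = 87 − 56 = 31.
Midpoints: Q̄_A = 584.5, P̄_B = 71.50.
ε = (ΔQ_A/Q̄_A)/(ΔP_B/P̄_B) = (-441/584.5)/(31/71.50) ≈ -1.740.

-1.740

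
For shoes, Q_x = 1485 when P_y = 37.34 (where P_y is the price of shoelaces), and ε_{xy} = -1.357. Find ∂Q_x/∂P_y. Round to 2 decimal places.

ε = (∂Q_x/∂P_y)·(P_y/Q_x) ⇒ ∂Q_x/∂P_y = ε·Q_x/P_y = -1.357 × 1485/37.34 ≈ -53.97.

-53.97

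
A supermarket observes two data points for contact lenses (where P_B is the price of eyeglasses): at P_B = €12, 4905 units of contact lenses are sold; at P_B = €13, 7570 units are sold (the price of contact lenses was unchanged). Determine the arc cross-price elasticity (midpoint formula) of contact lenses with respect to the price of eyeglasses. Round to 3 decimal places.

ΔQ_A = 7570 − 4905 = 2665; ΔP_B = 13 − 12 = 1.
Midpoints: Q̄_A = 6237.5, P̄_B = 12.50.
ε = (ΔQ_A/Q̄_A)/(ΔP_B/P̄_B) = (2665/6237.5)/(1/12.50) ≈ 5.341.
ε > 0: contact lenses and eyeglasses are substitutes.

5.341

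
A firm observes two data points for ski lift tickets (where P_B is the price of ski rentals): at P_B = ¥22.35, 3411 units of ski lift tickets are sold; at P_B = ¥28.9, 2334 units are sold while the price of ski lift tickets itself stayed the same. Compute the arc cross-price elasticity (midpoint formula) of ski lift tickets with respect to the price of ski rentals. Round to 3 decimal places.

ΔQ_A = 2334 − 3411 = -1077; ΔP_B = 28.9 − 22.35 = 6.55.
Midpoints: Q̄_A = 2872.5, P̄_B = 25.62.
ε = (ΔQ_A/Q̄_A)/(ΔP_B/P̄_B) = (-1077/2872.5)/(6.55/25.62) ≈ -1.467.
ε < 0: ski lift tickets and ski rentals are complements.

-1.467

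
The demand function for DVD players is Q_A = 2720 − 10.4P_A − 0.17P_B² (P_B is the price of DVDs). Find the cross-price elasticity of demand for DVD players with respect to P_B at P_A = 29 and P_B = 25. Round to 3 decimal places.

-0.092

At P_A = 29 and P_B = 25: Q_A = 2312.15.
∂Q_A/∂P_B = -0.34P_B = -0.34(25) = -8.5000.
ε = (∂Q_A/∂P_B)(P_B/Q_A) = -8.5000 × (25/2312.15) ≈ -0.092.
ε < 0: complements.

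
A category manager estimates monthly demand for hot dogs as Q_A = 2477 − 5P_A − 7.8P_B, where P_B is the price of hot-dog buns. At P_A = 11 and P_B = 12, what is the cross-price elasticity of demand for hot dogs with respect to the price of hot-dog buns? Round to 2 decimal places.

-0.04

At P_A = 11 and P_B = 12: Q_A = 2328.4.
∂Q_A/∂P_B = -7.8.
ε = (∂Q_A/∂P_B)(P_B/Q_A) = -7.8 × (12/2328.4) ≈ -0.04.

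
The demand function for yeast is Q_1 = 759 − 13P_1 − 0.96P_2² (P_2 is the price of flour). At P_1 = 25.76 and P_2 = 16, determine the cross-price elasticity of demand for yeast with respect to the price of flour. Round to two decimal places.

At P_1 = 25.76 and P_2 = 16: Q_1 = 178.36.
∂Q_1/∂P_2 = -1.92P_2 = -1.92(16) = -30.7200.
ε = (∂Q_1/∂P_2)(P_2/Q_1) = -30.7200 × (16/178.36) ≈ -2.76.

-2.76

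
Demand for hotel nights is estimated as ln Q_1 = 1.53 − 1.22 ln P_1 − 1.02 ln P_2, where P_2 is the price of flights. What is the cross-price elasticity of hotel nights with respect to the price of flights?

In a log-linear (constant-elasticity) demand function, the coefficient on ln P_2 is the cross-price elasticity.
ε = -1.02. Negative, so hotel nights and flights are complements.

-1.02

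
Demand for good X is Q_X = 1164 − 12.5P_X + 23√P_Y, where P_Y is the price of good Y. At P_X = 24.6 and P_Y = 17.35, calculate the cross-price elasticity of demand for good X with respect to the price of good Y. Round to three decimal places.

0.050

At P_X = 24.6 and P_Y = 17.35: Q_X = 952.303.
∂Q_X/∂P_Y = 23/(2√P_Y) = 23/(2√17.35) = 2.7609.
ε = (∂Q_X/∂P_Y)(P_Y/Q_X) = 2.7609 × (17.35/952.303) ≈ 0.050.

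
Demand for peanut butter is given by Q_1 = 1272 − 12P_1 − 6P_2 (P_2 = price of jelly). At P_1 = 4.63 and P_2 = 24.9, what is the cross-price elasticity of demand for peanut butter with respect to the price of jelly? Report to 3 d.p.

-0.140

At P_1 = 4.63 and P_2 = 24.9: Q_1 = 1067.04.
∂Q_1/∂P_2 = -6.
ε = (∂Q_1/∂P_2)(P_2/Q_1) = -6 × (24.9/1067.04) ≈ -0.140.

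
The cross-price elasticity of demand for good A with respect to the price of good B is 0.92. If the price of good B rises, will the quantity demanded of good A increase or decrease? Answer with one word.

increase

ε > 0 and the price of good B rises, so the quantity of good A moves in the same direction: it increases.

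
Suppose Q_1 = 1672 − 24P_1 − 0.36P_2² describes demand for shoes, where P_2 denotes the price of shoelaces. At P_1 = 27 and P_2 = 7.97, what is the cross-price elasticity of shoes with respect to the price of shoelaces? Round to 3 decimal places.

-0.046

At P_1 = 27 and P_2 = 7.97: Q_1 = 1001.132.
∂Q_1/∂P_2 = -0.72P_2 = -0.72(7.97) = -5.7384.
ε = (∂Q_1/∂P_2)(P_2/Q_1) = -5.7384 × (7.97/1001.132) ≈ -0.046.
ε < 0: complements.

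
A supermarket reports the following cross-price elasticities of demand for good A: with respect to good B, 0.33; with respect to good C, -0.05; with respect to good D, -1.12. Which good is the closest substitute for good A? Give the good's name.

Substitutes have ε > 0. Among the positive values, 0.33 (good B) is largest.

good B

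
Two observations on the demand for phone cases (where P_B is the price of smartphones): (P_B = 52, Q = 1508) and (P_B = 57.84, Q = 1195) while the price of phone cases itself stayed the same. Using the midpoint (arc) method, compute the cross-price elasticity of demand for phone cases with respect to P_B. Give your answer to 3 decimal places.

-2.178

ΔQ_A = 1195 − 1508 = -313; ΔP_B = 57.84 − 52 = 5.84.
Midpoints: Q̄_A = 1351.5, P̄_B = 54.92.
ε = (ΔQ_A/Q̄_A)/(ΔP_B/P̄_B) = (-313/1351.5)/(5.84/54.92) ≈ -2.178.
ε < 0: phone cases and smartphones are complements.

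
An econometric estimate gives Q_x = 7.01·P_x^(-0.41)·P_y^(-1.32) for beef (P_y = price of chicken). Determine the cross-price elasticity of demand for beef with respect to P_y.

-1.32

In a log-linear (constant-elasticity) demand function, the coefficient on the exponent of P_y is the cross-price elasticity.
ε = -1.32. Negative, so beef and chicken are complements.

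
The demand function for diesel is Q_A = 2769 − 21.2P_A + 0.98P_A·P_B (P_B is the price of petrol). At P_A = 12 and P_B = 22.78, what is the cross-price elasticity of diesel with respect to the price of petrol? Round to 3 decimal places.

0.096

At P_A = 12 and P_B = 22.78: Q_A = 2782.493.
∂Q_A/∂P_B = 0.98P_A = 0.98(12) = 11.7600.
ε = (∂Q_A/∂P_B)(P_B/Q_A) = 11.7600 × (22.78/2782.493) ≈ 0.096.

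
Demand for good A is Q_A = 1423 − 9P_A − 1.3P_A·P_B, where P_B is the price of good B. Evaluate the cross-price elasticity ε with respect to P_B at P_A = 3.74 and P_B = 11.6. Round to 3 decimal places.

-0.042

At P_A = 3.74 and P_B = 11.6: Q_A = 1332.941.
∂Q_A/∂P_B = -1.3P_A = -1.3(3.74) = -4.8620.
ε = (∂Q_A/∂P_B)(P_B/Q_A) = -4.8620 × (11.6/1332.941) ≈ -0.042.
ε < 0: complements.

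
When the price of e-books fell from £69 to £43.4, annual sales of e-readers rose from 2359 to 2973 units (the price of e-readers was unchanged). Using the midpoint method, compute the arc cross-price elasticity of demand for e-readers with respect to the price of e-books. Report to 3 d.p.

ΔQ_A = 2973 − 2359 = 614; ΔP_B = 43.4 − 69 = -25.6.
Midpoints: Q̄_A = 2666.0, P̄_B = 56.20.
ε = (ΔQ_A/Q̄_A)/(ΔP_B/P̄_B) = (614/2666.0)/(-25.6/56.20) ≈ -0.506.
ε < 0: e-readers and e-books are complements.

-0.506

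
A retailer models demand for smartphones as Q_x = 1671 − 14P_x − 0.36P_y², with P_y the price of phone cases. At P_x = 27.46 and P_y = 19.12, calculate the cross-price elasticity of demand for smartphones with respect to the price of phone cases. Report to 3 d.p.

-0.228

At P_x = 27.46 and P_y = 19.12: Q_x = 1154.953.
∂Q_x/∂P_y = -0.72P_y = -0.72(19.12) = -13.7664.
ε = (∂Q_x/∂P_y)(P_y/Q_x) = -13.7664 × (19.12/1154.953) ≈ -0.228.
ε < 0: complements.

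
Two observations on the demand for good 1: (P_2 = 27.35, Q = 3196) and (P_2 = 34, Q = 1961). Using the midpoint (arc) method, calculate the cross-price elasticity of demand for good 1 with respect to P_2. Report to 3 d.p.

ΔQ_1 = 1961 − 3196 = -1235; ΔP_2 = 34 − 27.35 = 6.65.
Midpoints: Q̄_1 = 2578.5, P̄_2 = 30.68.
ε = (ΔQ_1/Q̄_1)/(ΔP_2/P̄_2) = (-1235/2578.5)/(6.65/30.68) ≈ -2.209.
ε < 0: good 1 and good 2 are complements.

-2.209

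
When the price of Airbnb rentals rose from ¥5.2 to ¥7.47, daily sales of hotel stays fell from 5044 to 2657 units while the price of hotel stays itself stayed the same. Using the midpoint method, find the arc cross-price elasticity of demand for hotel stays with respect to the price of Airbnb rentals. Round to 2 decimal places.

ΔQ_A = 2657 − 5044 = -2387; ΔP_B = 7.47 − 5.2 = 2.27.
Midpoints: Q̄_A = 3850.5, P̄_B = 6.33.
ε = (ΔQ_A/Q̄_A)/(ΔP_B/P̄_B) = (-2387/3850.5)/(2.27/6.33) ≈ -1.73.

-1.73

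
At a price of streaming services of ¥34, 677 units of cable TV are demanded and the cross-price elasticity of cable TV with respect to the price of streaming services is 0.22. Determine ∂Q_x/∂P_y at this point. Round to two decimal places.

4.38

ε = (∂Q_x/∂P_y)·(P_y/Q_x) ⇒ ∂Q_x/∂P_y = ε·Q_x/P_y = 0.22 × 677/34 ≈ 4.38.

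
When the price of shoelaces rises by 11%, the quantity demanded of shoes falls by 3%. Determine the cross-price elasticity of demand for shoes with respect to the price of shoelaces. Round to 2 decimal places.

ε = (%ΔQ of shoes) / (%ΔP of shoelaces) = (-3%) / (11%) ≈ -0.27.
Negative cross-price elasticity: complements.

-0.27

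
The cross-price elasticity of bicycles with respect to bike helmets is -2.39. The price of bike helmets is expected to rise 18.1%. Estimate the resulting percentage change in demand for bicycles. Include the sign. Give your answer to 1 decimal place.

%ΔQ ≈ ε × %ΔP of bike helmets = -2.39 × (18.1%) = -43.3%.

-43.3%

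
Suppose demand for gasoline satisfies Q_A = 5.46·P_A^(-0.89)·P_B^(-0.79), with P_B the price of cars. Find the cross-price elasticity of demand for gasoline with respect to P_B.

In a log-linear (constant-elasticity) demand function, the coefficient on the exponent of P_B is the cross-price elasticity.
ε = -0.79. Negative, so gasoline and cars are complements.

-0.79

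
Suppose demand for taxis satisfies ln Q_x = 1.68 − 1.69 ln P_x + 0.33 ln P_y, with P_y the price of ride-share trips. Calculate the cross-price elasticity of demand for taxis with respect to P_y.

In a log-linear (constant-elasticity) demand function, the coefficient on ln P_y is the cross-price elasticity.
ε = 0.33. Positive, so taxis and ride-share trips are substitutes.

0.33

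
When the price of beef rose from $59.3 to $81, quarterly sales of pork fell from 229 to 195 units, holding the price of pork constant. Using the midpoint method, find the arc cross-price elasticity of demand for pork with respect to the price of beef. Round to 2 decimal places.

-0.52

ΔQ_A = 195 − 229 = -34; ΔP_B = 81 − 59.3 = 21.7.
Midpoints: Q̄_A = 212.0, P̄_B = 70.15.
ε = (ΔQ_A/Q̄_A)/(ΔP_B/P̄_B) = (-34/212.0)/(21.7/70.15) ≈ -0.52.
ε < 0: pork and beef are complements.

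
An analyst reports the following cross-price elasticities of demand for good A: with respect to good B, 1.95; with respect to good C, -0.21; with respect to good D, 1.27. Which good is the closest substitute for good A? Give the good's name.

Substitutes have ε > 0. Among the positive values, 1.95 (good B) is largest.

good B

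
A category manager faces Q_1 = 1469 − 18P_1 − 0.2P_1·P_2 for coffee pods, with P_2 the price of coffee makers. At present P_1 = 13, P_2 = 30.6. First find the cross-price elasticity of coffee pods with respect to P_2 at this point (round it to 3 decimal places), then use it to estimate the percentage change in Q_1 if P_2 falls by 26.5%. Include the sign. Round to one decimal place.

At P_1 = 13, P_2 = 30.6: Q_1 = 1155.44.
∂Q_1/∂P_2 = -0.2P_1 = -2.6000.
ε = (∂Q_1/∂P_2)(P_2/Q_1) = -2.6000 × 30.6/1155.44 ≈ -0.069.
%ΔQ_1 ≈ ε × %ΔP_2 = -0.069 × (-26.5%) = 1.8%.

1.8%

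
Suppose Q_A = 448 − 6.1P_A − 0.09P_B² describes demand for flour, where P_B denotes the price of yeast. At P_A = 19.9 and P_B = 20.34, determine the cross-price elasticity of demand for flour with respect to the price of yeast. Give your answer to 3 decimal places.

-0.257

At P_A = 19.9 and P_B = 20.34: Q_A = 289.376.
∂Q_A/∂P_B = -0.18P_B = -0.18(20.34) = -3.6612.
ε = (∂Q_A/∂P_B)(P_B/Q_A) = -3.6612 × (20.34/289.376) ≈ -0.257.
ε < 0: complements.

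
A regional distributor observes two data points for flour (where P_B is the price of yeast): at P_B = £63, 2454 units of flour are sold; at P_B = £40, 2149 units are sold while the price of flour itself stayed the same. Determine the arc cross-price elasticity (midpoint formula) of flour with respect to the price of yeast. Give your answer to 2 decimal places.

0.30

ΔQ_A = 2149 − 2454 = -305; ΔP_B = 40 − 63 = -23.
Midpoints: Q̄_A = 2301.5, P̄_B = 51.50.
ε = (ΔQ_A/Q̄_A)/(ΔP_B/P̄_B) = (-305/2301.5)/(-23/51.50) ≈ 0.30.
ε > 0: flour and yeast are substitutes.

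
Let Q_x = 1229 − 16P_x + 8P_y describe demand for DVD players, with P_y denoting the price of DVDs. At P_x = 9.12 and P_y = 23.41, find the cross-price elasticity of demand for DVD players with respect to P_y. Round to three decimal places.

At P_x = 9.12 and P_y = 23.41: Q_x = 1270.36.
∂Q_x/∂P_y = 8.
ε = (∂Q_x/∂P_y)(P_y/Q_x) = 8 × (23.41/1270.36) ≈ 0.147.

0.147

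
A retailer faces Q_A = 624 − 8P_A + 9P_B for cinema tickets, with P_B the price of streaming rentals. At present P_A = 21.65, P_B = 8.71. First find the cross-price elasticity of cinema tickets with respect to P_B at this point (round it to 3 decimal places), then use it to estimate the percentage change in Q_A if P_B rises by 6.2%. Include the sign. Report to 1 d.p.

At P_A = 21.65, P_B = 8.71: Q_A = 529.19.
∂Q_A/∂P_B = 9.
ε = (∂Q_A/∂P_B)(P_B/Q_A) = 9.0000 × 8.71/529.19 ≈ 0.148.
%ΔQ_A ≈ ε × %ΔP_B = 0.148 × (6.2%) = 0.9%.

0.9%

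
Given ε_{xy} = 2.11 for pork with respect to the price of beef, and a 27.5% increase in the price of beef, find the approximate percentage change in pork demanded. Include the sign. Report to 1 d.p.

%ΔQ ≈ ε × %ΔP of beef = 2.11 × (27.5%) = 58.0%.
Demand for pork rises by about 58.0%.

58.0%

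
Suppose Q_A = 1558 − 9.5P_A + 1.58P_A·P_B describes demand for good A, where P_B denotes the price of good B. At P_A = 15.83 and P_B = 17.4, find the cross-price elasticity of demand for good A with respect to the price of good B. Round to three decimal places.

0.236

At P_A = 15.83 and P_B = 17.4: Q_A = 1842.813.
∂Q_A/∂P_B = 1.58P_A = 1.58(15.83) = 25.0114.
ε = (∂Q_A/∂P_B)(P_B/Q_A) = 25.0114 × (17.4/1842.813) ≈ 0.236.
ε > 0: substitutes.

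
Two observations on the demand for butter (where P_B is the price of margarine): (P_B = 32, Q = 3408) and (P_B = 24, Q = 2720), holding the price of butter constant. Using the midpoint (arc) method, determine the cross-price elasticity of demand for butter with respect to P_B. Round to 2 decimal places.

ΔQ_A = 2720 − 3408 = -688; ΔP_B = 24 − 32 = -8.
Midpoints: Q̄_A = 3064.0, P̄_B = 28.00.
ε = (ΔQ_A/Q̄_A)/(ΔP_B/P̄_B) = (-688/3064.0)/(-8/28.00) ≈ 0.79.

0.79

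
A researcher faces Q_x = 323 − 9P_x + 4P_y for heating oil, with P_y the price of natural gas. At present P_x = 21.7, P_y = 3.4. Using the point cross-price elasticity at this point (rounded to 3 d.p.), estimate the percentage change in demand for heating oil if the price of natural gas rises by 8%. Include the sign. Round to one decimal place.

At P_x = 21.7, P_y = 3.4: Q_x = 141.3.
∂Q_x/∂P_y = 4.
ε = (∂Q_x/∂P_y)(P_y/Q_x) = 4.0000 × 3.4/141.3 ≈ 0.096.
%ΔQ_x ≈ ε × %ΔP_y = 0.096 × (8%) = 0.8%.

0.8%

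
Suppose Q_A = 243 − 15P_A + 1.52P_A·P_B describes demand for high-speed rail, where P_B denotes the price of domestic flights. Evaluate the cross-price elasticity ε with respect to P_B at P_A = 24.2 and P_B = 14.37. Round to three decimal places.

At P_A = 24.2 and P_B = 14.37: Q_A = 408.586.
∂Q_A/∂P_B = 1.52P_A = 1.52(24.2) = 36.7840.
ε = (∂Q_A/∂P_B)(P_B/Q_A) = 36.7840 × (14.37/408.586) ≈ 1.294.

1.294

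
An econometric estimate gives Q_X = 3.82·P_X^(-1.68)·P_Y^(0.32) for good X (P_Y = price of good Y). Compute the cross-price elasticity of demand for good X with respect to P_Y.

0.32

In a log-linear (constant-elasticity) demand function, the coefficient on the exponent of P_Y is the cross-price elasticity.
ε = 0.32. Positive, so good X and good Y are substitutes.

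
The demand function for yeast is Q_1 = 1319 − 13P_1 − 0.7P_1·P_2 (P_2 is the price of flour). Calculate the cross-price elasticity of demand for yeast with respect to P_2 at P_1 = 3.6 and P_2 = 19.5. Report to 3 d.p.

-0.040

At P_1 = 3.6 and P_2 = 19.5: Q_1 = 1223.06.
∂Q_1/∂P_2 = -0.7P_1 = -0.7(3.6) = -2.5200.
ε = (∂Q_1/∂P_2)(P_2/Q_1) = -2.5200 × (19.5/1223.06) ≈ -0.040.
ε < 0: complements.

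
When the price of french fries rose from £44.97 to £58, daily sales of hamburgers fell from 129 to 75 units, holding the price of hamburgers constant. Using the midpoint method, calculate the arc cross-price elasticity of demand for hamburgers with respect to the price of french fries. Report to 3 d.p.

-2.092

ΔQ_A = 75 − 129 = -54; ΔP_B = 58 − 44.97 = 13.03.
Midpoints: Q̄_A = 102.0, P̄_B = 51.48.
ε = (ΔQ_A/Q̄_A)/(ΔP_B/P̄_B) = (-54/102.0)/(13.03/51.48) ≈ -2.092.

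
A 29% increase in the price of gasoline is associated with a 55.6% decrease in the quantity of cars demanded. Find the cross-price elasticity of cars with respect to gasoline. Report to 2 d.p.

ε = (%ΔQ of cars) / (%ΔP of gasoline) = (-55.6%) / (29%) ≈ -1.92.

-1.92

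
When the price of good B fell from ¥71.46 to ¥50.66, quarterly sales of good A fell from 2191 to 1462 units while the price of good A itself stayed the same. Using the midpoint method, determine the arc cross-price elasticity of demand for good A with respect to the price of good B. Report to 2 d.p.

ΔQ_A = 1462 − 2191 = -729; ΔP_B = 50.66 − 71.46 = -20.8.
Midpoints: Q̄_A = 1826.5, P̄_B = 61.06.
ε = (ΔQ_A/Q̄_A)/(ΔP_B/P̄_B) = (-729/1826.5)/(-20.8/61.06) ≈ 1.17.

1.17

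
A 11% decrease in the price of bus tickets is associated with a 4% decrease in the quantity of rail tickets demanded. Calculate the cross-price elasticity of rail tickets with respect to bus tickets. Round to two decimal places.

0.36

ε = (%ΔQ of rail tickets) / (%ΔP of bus tickets) = (-4%) / (-11%) ≈ 0.36.
Positive cross-price elasticity: substitutes.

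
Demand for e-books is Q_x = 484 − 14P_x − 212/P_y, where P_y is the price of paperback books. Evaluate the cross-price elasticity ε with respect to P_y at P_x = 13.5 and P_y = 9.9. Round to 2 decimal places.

0.08

At P_x = 13.5 and P_y = 9.9: Q_x = 273.586.
∂Q_x/∂P_y = 212/P_y² = 2.1630.
ε = (∂Q_x/∂P_y)(P_y/Q_x) = 2.1630 × (9.9/273.586) ≈ 0.08.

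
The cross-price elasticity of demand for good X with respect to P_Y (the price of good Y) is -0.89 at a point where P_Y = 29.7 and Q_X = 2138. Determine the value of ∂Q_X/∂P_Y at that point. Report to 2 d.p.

ε = (∂Q_X/∂P_Y)·(P_Y/Q_X) ⇒ ∂Q_X/∂P_Y = ε·Q_X/P_Y = -0.89 × 2138/29.7 ≈ -64.07.

-64.07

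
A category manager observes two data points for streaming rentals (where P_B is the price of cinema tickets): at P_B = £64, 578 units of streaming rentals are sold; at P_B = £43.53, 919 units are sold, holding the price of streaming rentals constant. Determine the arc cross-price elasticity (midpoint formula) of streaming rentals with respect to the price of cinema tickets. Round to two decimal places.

-1.20

ΔQ_A = 919 − 578 = 341; ΔP_B = 43.53 − 64 = -20.47.
Midpoints: Q̄_A = 748.5, P̄_B = 53.77.
ε = (ΔQ_A/Q̄_A)/(ΔP_B/P̄_B) = (341/748.5)/(-20.47/53.77) ≈ -1.20.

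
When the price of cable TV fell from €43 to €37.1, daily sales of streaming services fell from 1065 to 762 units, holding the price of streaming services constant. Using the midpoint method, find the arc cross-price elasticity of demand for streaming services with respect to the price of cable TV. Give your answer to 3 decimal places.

2.252

ΔQ_A = 762 − 1065 = -303; ΔP_B = 37.1 − 43 = -5.9.
Midpoints: Q̄_A = 913.5, P̄_B = 40.05.
ε = (ΔQ_A/Q̄_A)/(ΔP_B/P̄_B) = (-303/913.5)/(-5.9/40.05) ≈ 2.252.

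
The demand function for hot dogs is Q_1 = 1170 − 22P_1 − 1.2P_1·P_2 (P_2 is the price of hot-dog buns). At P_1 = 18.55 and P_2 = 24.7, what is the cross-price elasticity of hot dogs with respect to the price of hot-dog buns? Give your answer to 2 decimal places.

At P_1 = 18.55 and P_2 = 24.7: Q_1 = 212.078.
∂Q_1/∂P_2 = -1.2P_1 = -1.2(18.55) = -22.2600.
ε = (∂Q_1/∂P_2)(P_2/Q_1) = -22.2600 × (24.7/212.078) ≈ -2.59.
ε < 0: complements.

-2.59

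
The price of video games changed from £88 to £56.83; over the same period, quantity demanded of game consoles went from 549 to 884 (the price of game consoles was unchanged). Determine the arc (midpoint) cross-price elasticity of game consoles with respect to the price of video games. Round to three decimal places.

ΔQ_A = 884 − 549 = 335; ΔP_B = 56.83 − 88 = -31.17.
Midpoints: Q̄_A = 716.5, P̄_B = 72.41.
ε = (ΔQ_A/Q̄_A)/(ΔP_B/P̄_B) = (335/716.5)/(-31.17/72.41) ≈ -1.086.
ε < 0: game consoles and video games are complements.

-1.086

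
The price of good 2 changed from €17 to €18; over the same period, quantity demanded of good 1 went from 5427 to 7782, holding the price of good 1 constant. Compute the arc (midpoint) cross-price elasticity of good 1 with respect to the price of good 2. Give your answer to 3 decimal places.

ΔQ_1 = 7782 − 5427 = 2355; ΔP_2 = 18 − 17 = 1.
Midpoints: Q̄_1 = 6604.5, P̄_2 = 17.50.
ε = (ΔQ_1/Q̄_1)/(ΔP_2/P̄_2) = (2355/6604.5)/(1/17.50) ≈ 6.240.
ε > 0: good 1 and good 2 are substitutes.

6.240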